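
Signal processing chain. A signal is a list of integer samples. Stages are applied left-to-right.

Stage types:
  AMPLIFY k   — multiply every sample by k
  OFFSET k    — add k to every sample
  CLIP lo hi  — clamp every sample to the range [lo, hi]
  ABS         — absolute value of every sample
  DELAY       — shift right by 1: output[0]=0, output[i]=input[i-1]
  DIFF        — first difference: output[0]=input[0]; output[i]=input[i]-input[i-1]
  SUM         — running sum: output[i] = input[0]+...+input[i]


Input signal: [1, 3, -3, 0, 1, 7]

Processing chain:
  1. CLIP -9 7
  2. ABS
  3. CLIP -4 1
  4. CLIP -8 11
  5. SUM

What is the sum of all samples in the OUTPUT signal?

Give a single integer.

Answer: 18

Derivation:
Input: [1, 3, -3, 0, 1, 7]
Stage 1 (CLIP -9 7): clip(1,-9,7)=1, clip(3,-9,7)=3, clip(-3,-9,7)=-3, clip(0,-9,7)=0, clip(1,-9,7)=1, clip(7,-9,7)=7 -> [1, 3, -3, 0, 1, 7]
Stage 2 (ABS): |1|=1, |3|=3, |-3|=3, |0|=0, |1|=1, |7|=7 -> [1, 3, 3, 0, 1, 7]
Stage 3 (CLIP -4 1): clip(1,-4,1)=1, clip(3,-4,1)=1, clip(3,-4,1)=1, clip(0,-4,1)=0, clip(1,-4,1)=1, clip(7,-4,1)=1 -> [1, 1, 1, 0, 1, 1]
Stage 4 (CLIP -8 11): clip(1,-8,11)=1, clip(1,-8,11)=1, clip(1,-8,11)=1, clip(0,-8,11)=0, clip(1,-8,11)=1, clip(1,-8,11)=1 -> [1, 1, 1, 0, 1, 1]
Stage 5 (SUM): sum[0..0]=1, sum[0..1]=2, sum[0..2]=3, sum[0..3]=3, sum[0..4]=4, sum[0..5]=5 -> [1, 2, 3, 3, 4, 5]
Output sum: 18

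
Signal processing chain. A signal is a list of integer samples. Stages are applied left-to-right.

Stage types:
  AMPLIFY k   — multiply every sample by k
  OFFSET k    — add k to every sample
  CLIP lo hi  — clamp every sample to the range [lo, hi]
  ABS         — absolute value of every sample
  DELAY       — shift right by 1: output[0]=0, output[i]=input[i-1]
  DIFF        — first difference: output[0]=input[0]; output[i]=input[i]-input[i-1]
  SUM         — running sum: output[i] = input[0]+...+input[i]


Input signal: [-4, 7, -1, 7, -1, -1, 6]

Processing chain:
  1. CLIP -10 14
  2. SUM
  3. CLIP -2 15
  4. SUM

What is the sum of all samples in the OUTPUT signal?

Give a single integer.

Input: [-4, 7, -1, 7, -1, -1, 6]
Stage 1 (CLIP -10 14): clip(-4,-10,14)=-4, clip(7,-10,14)=7, clip(-1,-10,14)=-1, clip(7,-10,14)=7, clip(-1,-10,14)=-1, clip(-1,-10,14)=-1, clip(6,-10,14)=6 -> [-4, 7, -1, 7, -1, -1, 6]
Stage 2 (SUM): sum[0..0]=-4, sum[0..1]=3, sum[0..2]=2, sum[0..3]=9, sum[0..4]=8, sum[0..5]=7, sum[0..6]=13 -> [-4, 3, 2, 9, 8, 7, 13]
Stage 3 (CLIP -2 15): clip(-4,-2,15)=-2, clip(3,-2,15)=3, clip(2,-2,15)=2, clip(9,-2,15)=9, clip(8,-2,15)=8, clip(7,-2,15)=7, clip(13,-2,15)=13 -> [-2, 3, 2, 9, 8, 7, 13]
Stage 4 (SUM): sum[0..0]=-2, sum[0..1]=1, sum[0..2]=3, sum[0..3]=12, sum[0..4]=20, sum[0..5]=27, sum[0..6]=40 -> [-2, 1, 3, 12, 20, 27, 40]
Output sum: 101

Answer: 101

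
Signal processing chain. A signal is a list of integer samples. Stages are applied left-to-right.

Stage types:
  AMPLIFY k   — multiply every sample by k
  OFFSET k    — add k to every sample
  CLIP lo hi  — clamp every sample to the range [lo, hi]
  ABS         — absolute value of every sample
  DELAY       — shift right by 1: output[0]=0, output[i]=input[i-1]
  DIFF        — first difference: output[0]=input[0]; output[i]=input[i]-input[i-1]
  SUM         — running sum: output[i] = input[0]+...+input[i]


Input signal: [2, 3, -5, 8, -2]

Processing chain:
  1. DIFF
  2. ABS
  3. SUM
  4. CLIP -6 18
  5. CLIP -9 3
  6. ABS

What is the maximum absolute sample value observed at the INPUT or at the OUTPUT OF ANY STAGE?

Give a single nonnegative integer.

Answer: 34

Derivation:
Input: [2, 3, -5, 8, -2] (max |s|=8)
Stage 1 (DIFF): s[0]=2, 3-2=1, -5-3=-8, 8--5=13, -2-8=-10 -> [2, 1, -8, 13, -10] (max |s|=13)
Stage 2 (ABS): |2|=2, |1|=1, |-8|=8, |13|=13, |-10|=10 -> [2, 1, 8, 13, 10] (max |s|=13)
Stage 3 (SUM): sum[0..0]=2, sum[0..1]=3, sum[0..2]=11, sum[0..3]=24, sum[0..4]=34 -> [2, 3, 11, 24, 34] (max |s|=34)
Stage 4 (CLIP -6 18): clip(2,-6,18)=2, clip(3,-6,18)=3, clip(11,-6,18)=11, clip(24,-6,18)=18, clip(34,-6,18)=18 -> [2, 3, 11, 18, 18] (max |s|=18)
Stage 5 (CLIP -9 3): clip(2,-9,3)=2, clip(3,-9,3)=3, clip(11,-9,3)=3, clip(18,-9,3)=3, clip(18,-9,3)=3 -> [2, 3, 3, 3, 3] (max |s|=3)
Stage 6 (ABS): |2|=2, |3|=3, |3|=3, |3|=3, |3|=3 -> [2, 3, 3, 3, 3] (max |s|=3)
Overall max amplitude: 34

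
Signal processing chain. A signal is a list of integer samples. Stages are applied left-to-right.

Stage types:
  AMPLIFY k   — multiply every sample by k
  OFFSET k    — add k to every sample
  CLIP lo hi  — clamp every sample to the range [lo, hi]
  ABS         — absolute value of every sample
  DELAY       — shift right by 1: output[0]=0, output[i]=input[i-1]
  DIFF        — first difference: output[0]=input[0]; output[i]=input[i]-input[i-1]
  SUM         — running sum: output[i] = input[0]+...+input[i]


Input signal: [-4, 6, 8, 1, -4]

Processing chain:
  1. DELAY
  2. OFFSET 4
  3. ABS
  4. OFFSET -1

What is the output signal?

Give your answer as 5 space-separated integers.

Answer: 3 -1 9 11 4

Derivation:
Input: [-4, 6, 8, 1, -4]
Stage 1 (DELAY): [0, -4, 6, 8, 1] = [0, -4, 6, 8, 1] -> [0, -4, 6, 8, 1]
Stage 2 (OFFSET 4): 0+4=4, -4+4=0, 6+4=10, 8+4=12, 1+4=5 -> [4, 0, 10, 12, 5]
Stage 3 (ABS): |4|=4, |0|=0, |10|=10, |12|=12, |5|=5 -> [4, 0, 10, 12, 5]
Stage 4 (OFFSET -1): 4+-1=3, 0+-1=-1, 10+-1=9, 12+-1=11, 5+-1=4 -> [3, -1, 9, 11, 4]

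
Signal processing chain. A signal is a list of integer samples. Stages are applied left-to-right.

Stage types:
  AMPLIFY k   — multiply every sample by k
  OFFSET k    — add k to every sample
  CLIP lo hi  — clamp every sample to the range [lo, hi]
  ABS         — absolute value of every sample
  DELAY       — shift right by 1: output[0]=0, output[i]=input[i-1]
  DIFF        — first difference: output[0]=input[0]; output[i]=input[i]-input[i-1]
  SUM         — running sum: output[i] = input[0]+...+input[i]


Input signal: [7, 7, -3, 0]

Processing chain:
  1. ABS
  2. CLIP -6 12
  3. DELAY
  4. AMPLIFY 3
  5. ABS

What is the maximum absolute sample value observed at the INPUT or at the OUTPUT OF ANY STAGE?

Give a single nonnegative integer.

Input: [7, 7, -3, 0] (max |s|=7)
Stage 1 (ABS): |7|=7, |7|=7, |-3|=3, |0|=0 -> [7, 7, 3, 0] (max |s|=7)
Stage 2 (CLIP -6 12): clip(7,-6,12)=7, clip(7,-6,12)=7, clip(3,-6,12)=3, clip(0,-6,12)=0 -> [7, 7, 3, 0] (max |s|=7)
Stage 3 (DELAY): [0, 7, 7, 3] = [0, 7, 7, 3] -> [0, 7, 7, 3] (max |s|=7)
Stage 4 (AMPLIFY 3): 0*3=0, 7*3=21, 7*3=21, 3*3=9 -> [0, 21, 21, 9] (max |s|=21)
Stage 5 (ABS): |0|=0, |21|=21, |21|=21, |9|=9 -> [0, 21, 21, 9] (max |s|=21)
Overall max amplitude: 21

Answer: 21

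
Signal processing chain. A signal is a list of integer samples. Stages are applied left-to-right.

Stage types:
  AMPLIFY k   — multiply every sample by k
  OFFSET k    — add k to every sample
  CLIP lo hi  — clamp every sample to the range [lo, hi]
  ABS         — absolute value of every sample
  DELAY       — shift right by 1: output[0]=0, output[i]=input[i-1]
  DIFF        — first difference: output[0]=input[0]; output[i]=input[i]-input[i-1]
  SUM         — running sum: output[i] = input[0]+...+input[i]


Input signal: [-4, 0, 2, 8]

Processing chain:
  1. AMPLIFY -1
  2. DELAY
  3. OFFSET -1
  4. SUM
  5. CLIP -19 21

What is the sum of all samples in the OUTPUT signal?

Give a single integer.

Answer: 0

Derivation:
Input: [-4, 0, 2, 8]
Stage 1 (AMPLIFY -1): -4*-1=4, 0*-1=0, 2*-1=-2, 8*-1=-8 -> [4, 0, -2, -8]
Stage 2 (DELAY): [0, 4, 0, -2] = [0, 4, 0, -2] -> [0, 4, 0, -2]
Stage 3 (OFFSET -1): 0+-1=-1, 4+-1=3, 0+-1=-1, -2+-1=-3 -> [-1, 3, -1, -3]
Stage 4 (SUM): sum[0..0]=-1, sum[0..1]=2, sum[0..2]=1, sum[0..3]=-2 -> [-1, 2, 1, -2]
Stage 5 (CLIP -19 21): clip(-1,-19,21)=-1, clip(2,-19,21)=2, clip(1,-19,21)=1, clip(-2,-19,21)=-2 -> [-1, 2, 1, -2]
Output sum: 0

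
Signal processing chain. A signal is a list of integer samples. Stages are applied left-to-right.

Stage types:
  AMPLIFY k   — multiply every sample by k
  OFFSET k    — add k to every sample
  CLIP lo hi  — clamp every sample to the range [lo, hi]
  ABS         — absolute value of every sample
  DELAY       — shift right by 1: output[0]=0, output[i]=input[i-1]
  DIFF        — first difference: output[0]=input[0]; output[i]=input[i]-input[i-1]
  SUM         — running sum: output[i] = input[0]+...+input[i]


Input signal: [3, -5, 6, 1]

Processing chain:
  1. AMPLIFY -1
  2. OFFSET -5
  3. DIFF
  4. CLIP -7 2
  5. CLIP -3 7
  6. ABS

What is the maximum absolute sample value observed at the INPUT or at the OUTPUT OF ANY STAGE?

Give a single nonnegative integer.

Answer: 11

Derivation:
Input: [3, -5, 6, 1] (max |s|=6)
Stage 1 (AMPLIFY -1): 3*-1=-3, -5*-1=5, 6*-1=-6, 1*-1=-1 -> [-3, 5, -6, -1] (max |s|=6)
Stage 2 (OFFSET -5): -3+-5=-8, 5+-5=0, -6+-5=-11, -1+-5=-6 -> [-8, 0, -11, -6] (max |s|=11)
Stage 3 (DIFF): s[0]=-8, 0--8=8, -11-0=-11, -6--11=5 -> [-8, 8, -11, 5] (max |s|=11)
Stage 4 (CLIP -7 2): clip(-8,-7,2)=-7, clip(8,-7,2)=2, clip(-11,-7,2)=-7, clip(5,-7,2)=2 -> [-7, 2, -7, 2] (max |s|=7)
Stage 5 (CLIP -3 7): clip(-7,-3,7)=-3, clip(2,-3,7)=2, clip(-7,-3,7)=-3, clip(2,-3,7)=2 -> [-3, 2, -3, 2] (max |s|=3)
Stage 6 (ABS): |-3|=3, |2|=2, |-3|=3, |2|=2 -> [3, 2, 3, 2] (max |s|=3)
Overall max amplitude: 11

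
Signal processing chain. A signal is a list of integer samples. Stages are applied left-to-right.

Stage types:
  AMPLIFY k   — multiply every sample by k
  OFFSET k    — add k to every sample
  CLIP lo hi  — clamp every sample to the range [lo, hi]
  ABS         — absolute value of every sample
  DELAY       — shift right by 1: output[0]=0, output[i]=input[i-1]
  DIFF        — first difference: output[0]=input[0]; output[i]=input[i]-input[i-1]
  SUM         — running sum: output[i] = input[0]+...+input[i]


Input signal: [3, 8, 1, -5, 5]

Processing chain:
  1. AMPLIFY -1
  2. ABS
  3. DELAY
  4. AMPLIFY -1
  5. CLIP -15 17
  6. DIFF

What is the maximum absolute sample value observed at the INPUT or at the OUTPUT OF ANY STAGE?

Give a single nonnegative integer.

Input: [3, 8, 1, -5, 5] (max |s|=8)
Stage 1 (AMPLIFY -1): 3*-1=-3, 8*-1=-8, 1*-1=-1, -5*-1=5, 5*-1=-5 -> [-3, -8, -1, 5, -5] (max |s|=8)
Stage 2 (ABS): |-3|=3, |-8|=8, |-1|=1, |5|=5, |-5|=5 -> [3, 8, 1, 5, 5] (max |s|=8)
Stage 3 (DELAY): [0, 3, 8, 1, 5] = [0, 3, 8, 1, 5] -> [0, 3, 8, 1, 5] (max |s|=8)
Stage 4 (AMPLIFY -1): 0*-1=0, 3*-1=-3, 8*-1=-8, 1*-1=-1, 5*-1=-5 -> [0, -3, -8, -1, -5] (max |s|=8)
Stage 5 (CLIP -15 17): clip(0,-15,17)=0, clip(-3,-15,17)=-3, clip(-8,-15,17)=-8, clip(-1,-15,17)=-1, clip(-5,-15,17)=-5 -> [0, -3, -8, -1, -5] (max |s|=8)
Stage 6 (DIFF): s[0]=0, -3-0=-3, -8--3=-5, -1--8=7, -5--1=-4 -> [0, -3, -5, 7, -4] (max |s|=7)
Overall max amplitude: 8

Answer: 8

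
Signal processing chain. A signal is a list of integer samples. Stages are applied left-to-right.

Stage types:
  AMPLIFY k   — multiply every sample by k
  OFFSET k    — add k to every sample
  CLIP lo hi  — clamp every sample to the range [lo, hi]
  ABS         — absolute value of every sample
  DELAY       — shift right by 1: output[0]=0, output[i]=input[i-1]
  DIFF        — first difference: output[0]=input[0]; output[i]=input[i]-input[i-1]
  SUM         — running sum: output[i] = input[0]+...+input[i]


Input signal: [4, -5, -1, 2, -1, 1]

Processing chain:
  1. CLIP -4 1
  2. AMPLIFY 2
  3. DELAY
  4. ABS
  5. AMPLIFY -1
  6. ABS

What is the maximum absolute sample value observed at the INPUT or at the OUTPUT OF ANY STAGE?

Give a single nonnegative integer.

Input: [4, -5, -1, 2, -1, 1] (max |s|=5)
Stage 1 (CLIP -4 1): clip(4,-4,1)=1, clip(-5,-4,1)=-4, clip(-1,-4,1)=-1, clip(2,-4,1)=1, clip(-1,-4,1)=-1, clip(1,-4,1)=1 -> [1, -4, -1, 1, -1, 1] (max |s|=4)
Stage 2 (AMPLIFY 2): 1*2=2, -4*2=-8, -1*2=-2, 1*2=2, -1*2=-2, 1*2=2 -> [2, -8, -2, 2, -2, 2] (max |s|=8)
Stage 3 (DELAY): [0, 2, -8, -2, 2, -2] = [0, 2, -8, -2, 2, -2] -> [0, 2, -8, -2, 2, -2] (max |s|=8)
Stage 4 (ABS): |0|=0, |2|=2, |-8|=8, |-2|=2, |2|=2, |-2|=2 -> [0, 2, 8, 2, 2, 2] (max |s|=8)
Stage 5 (AMPLIFY -1): 0*-1=0, 2*-1=-2, 8*-1=-8, 2*-1=-2, 2*-1=-2, 2*-1=-2 -> [0, -2, -8, -2, -2, -2] (max |s|=8)
Stage 6 (ABS): |0|=0, |-2|=2, |-8|=8, |-2|=2, |-2|=2, |-2|=2 -> [0, 2, 8, 2, 2, 2] (max |s|=8)
Overall max amplitude: 8

Answer: 8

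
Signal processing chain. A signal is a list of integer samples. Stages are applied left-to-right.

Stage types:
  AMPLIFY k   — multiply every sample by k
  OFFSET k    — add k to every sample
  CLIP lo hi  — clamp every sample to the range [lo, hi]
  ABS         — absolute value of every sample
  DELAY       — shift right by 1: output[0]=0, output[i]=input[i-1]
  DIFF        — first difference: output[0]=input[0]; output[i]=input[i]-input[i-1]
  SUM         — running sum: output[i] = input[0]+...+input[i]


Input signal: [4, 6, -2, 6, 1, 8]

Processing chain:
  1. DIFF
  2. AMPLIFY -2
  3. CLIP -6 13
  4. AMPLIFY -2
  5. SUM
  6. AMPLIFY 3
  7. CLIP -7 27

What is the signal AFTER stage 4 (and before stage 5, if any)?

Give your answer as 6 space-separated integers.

Answer: 12 8 -26 12 -20 12

Derivation:
Input: [4, 6, -2, 6, 1, 8]
Stage 1 (DIFF): s[0]=4, 6-4=2, -2-6=-8, 6--2=8, 1-6=-5, 8-1=7 -> [4, 2, -8, 8, -5, 7]
Stage 2 (AMPLIFY -2): 4*-2=-8, 2*-2=-4, -8*-2=16, 8*-2=-16, -5*-2=10, 7*-2=-14 -> [-8, -4, 16, -16, 10, -14]
Stage 3 (CLIP -6 13): clip(-8,-6,13)=-6, clip(-4,-6,13)=-4, clip(16,-6,13)=13, clip(-16,-6,13)=-6, clip(10,-6,13)=10, clip(-14,-6,13)=-6 -> [-6, -4, 13, -6, 10, -6]
Stage 4 (AMPLIFY -2): -6*-2=12, -4*-2=8, 13*-2=-26, -6*-2=12, 10*-2=-20, -6*-2=12 -> [12, 8, -26, 12, -20, 12]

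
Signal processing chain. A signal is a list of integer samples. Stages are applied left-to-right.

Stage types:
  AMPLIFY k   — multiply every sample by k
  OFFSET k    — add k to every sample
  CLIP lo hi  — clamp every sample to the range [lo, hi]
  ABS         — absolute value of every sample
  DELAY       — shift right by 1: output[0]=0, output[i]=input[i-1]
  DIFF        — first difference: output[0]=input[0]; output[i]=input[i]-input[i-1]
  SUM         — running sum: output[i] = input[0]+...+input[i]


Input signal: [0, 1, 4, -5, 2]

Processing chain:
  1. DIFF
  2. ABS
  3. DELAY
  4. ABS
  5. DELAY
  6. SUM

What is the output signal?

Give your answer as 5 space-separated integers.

Input: [0, 1, 4, -5, 2]
Stage 1 (DIFF): s[0]=0, 1-0=1, 4-1=3, -5-4=-9, 2--5=7 -> [0, 1, 3, -9, 7]
Stage 2 (ABS): |0|=0, |1|=1, |3|=3, |-9|=9, |7|=7 -> [0, 1, 3, 9, 7]
Stage 3 (DELAY): [0, 0, 1, 3, 9] = [0, 0, 1, 3, 9] -> [0, 0, 1, 3, 9]
Stage 4 (ABS): |0|=0, |0|=0, |1|=1, |3|=3, |9|=9 -> [0, 0, 1, 3, 9]
Stage 5 (DELAY): [0, 0, 0, 1, 3] = [0, 0, 0, 1, 3] -> [0, 0, 0, 1, 3]
Stage 6 (SUM): sum[0..0]=0, sum[0..1]=0, sum[0..2]=0, sum[0..3]=1, sum[0..4]=4 -> [0, 0, 0, 1, 4]

Answer: 0 0 0 1 4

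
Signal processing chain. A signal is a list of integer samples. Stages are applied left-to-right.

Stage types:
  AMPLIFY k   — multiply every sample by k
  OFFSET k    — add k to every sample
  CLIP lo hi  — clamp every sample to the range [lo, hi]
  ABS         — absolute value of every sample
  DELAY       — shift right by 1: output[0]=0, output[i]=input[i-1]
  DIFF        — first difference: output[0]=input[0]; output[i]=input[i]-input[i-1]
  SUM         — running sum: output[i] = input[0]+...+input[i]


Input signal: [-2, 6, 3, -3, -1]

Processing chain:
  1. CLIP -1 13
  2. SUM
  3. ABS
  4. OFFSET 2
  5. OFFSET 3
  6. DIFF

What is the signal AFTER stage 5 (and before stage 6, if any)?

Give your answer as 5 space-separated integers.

Input: [-2, 6, 3, -3, -1]
Stage 1 (CLIP -1 13): clip(-2,-1,13)=-1, clip(6,-1,13)=6, clip(3,-1,13)=3, clip(-3,-1,13)=-1, clip(-1,-1,13)=-1 -> [-1, 6, 3, -1, -1]
Stage 2 (SUM): sum[0..0]=-1, sum[0..1]=5, sum[0..2]=8, sum[0..3]=7, sum[0..4]=6 -> [-1, 5, 8, 7, 6]
Stage 3 (ABS): |-1|=1, |5|=5, |8|=8, |7|=7, |6|=6 -> [1, 5, 8, 7, 6]
Stage 4 (OFFSET 2): 1+2=3, 5+2=7, 8+2=10, 7+2=9, 6+2=8 -> [3, 7, 10, 9, 8]
Stage 5 (OFFSET 3): 3+3=6, 7+3=10, 10+3=13, 9+3=12, 8+3=11 -> [6, 10, 13, 12, 11]

Answer: 6 10 13 12 11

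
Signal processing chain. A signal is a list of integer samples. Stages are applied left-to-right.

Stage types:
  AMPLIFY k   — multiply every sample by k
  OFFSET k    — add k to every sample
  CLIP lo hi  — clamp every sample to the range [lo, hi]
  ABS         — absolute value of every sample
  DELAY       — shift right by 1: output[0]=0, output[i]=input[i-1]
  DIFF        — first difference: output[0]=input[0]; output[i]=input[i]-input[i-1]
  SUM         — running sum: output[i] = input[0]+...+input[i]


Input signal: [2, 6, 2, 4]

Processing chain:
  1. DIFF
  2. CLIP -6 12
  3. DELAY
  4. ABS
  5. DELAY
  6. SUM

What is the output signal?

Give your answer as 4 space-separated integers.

Input: [2, 6, 2, 4]
Stage 1 (DIFF): s[0]=2, 6-2=4, 2-6=-4, 4-2=2 -> [2, 4, -4, 2]
Stage 2 (CLIP -6 12): clip(2,-6,12)=2, clip(4,-6,12)=4, clip(-4,-6,12)=-4, clip(2,-6,12)=2 -> [2, 4, -4, 2]
Stage 3 (DELAY): [0, 2, 4, -4] = [0, 2, 4, -4] -> [0, 2, 4, -4]
Stage 4 (ABS): |0|=0, |2|=2, |4|=4, |-4|=4 -> [0, 2, 4, 4]
Stage 5 (DELAY): [0, 0, 2, 4] = [0, 0, 2, 4] -> [0, 0, 2, 4]
Stage 6 (SUM): sum[0..0]=0, sum[0..1]=0, sum[0..2]=2, sum[0..3]=6 -> [0, 0, 2, 6]

Answer: 0 0 2 6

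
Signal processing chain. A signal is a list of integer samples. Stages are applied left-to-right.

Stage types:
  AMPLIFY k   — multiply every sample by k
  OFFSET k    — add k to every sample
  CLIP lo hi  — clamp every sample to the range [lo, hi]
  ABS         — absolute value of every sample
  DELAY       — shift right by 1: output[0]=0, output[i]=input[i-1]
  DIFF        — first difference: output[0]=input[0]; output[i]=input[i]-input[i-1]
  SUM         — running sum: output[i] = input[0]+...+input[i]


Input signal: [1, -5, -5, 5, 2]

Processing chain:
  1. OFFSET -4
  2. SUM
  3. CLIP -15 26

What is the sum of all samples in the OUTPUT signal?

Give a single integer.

Answer: -60

Derivation:
Input: [1, -5, -5, 5, 2]
Stage 1 (OFFSET -4): 1+-4=-3, -5+-4=-9, -5+-4=-9, 5+-4=1, 2+-4=-2 -> [-3, -9, -9, 1, -2]
Stage 2 (SUM): sum[0..0]=-3, sum[0..1]=-12, sum[0..2]=-21, sum[0..3]=-20, sum[0..4]=-22 -> [-3, -12, -21, -20, -22]
Stage 3 (CLIP -15 26): clip(-3,-15,26)=-3, clip(-12,-15,26)=-12, clip(-21,-15,26)=-15, clip(-20,-15,26)=-15, clip(-22,-15,26)=-15 -> [-3, -12, -15, -15, -15]
Output sum: -60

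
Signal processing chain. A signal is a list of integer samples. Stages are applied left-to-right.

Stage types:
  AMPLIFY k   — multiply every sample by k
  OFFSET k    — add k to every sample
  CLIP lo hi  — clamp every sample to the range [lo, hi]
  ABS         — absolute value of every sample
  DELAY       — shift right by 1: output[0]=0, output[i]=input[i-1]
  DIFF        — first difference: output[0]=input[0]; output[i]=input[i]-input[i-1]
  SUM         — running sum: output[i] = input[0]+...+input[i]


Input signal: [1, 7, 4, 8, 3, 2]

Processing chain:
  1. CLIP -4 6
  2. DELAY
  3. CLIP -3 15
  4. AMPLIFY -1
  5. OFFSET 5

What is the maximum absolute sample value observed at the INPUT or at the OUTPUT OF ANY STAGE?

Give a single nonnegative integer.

Input: [1, 7, 4, 8, 3, 2] (max |s|=8)
Stage 1 (CLIP -4 6): clip(1,-4,6)=1, clip(7,-4,6)=6, clip(4,-4,6)=4, clip(8,-4,6)=6, clip(3,-4,6)=3, clip(2,-4,6)=2 -> [1, 6, 4, 6, 3, 2] (max |s|=6)
Stage 2 (DELAY): [0, 1, 6, 4, 6, 3] = [0, 1, 6, 4, 6, 3] -> [0, 1, 6, 4, 6, 3] (max |s|=6)
Stage 3 (CLIP -3 15): clip(0,-3,15)=0, clip(1,-3,15)=1, clip(6,-3,15)=6, clip(4,-3,15)=4, clip(6,-3,15)=6, clip(3,-3,15)=3 -> [0, 1, 6, 4, 6, 3] (max |s|=6)
Stage 4 (AMPLIFY -1): 0*-1=0, 1*-1=-1, 6*-1=-6, 4*-1=-4, 6*-1=-6, 3*-1=-3 -> [0, -1, -6, -4, -6, -3] (max |s|=6)
Stage 5 (OFFSET 5): 0+5=5, -1+5=4, -6+5=-1, -4+5=1, -6+5=-1, -3+5=2 -> [5, 4, -1, 1, -1, 2] (max |s|=5)
Overall max amplitude: 8

Answer: 8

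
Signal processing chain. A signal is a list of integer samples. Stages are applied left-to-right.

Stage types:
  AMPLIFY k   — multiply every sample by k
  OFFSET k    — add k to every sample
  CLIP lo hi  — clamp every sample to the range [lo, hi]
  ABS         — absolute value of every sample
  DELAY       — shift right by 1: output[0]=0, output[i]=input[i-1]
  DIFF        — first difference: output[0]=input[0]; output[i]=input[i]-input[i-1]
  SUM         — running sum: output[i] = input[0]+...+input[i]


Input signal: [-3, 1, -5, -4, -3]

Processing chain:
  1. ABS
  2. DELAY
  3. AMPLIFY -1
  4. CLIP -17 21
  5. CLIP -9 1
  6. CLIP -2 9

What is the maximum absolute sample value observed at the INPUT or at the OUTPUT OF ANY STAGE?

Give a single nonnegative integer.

Answer: 5

Derivation:
Input: [-3, 1, -5, -4, -3] (max |s|=5)
Stage 1 (ABS): |-3|=3, |1|=1, |-5|=5, |-4|=4, |-3|=3 -> [3, 1, 5, 4, 3] (max |s|=5)
Stage 2 (DELAY): [0, 3, 1, 5, 4] = [0, 3, 1, 5, 4] -> [0, 3, 1, 5, 4] (max |s|=5)
Stage 3 (AMPLIFY -1): 0*-1=0, 3*-1=-3, 1*-1=-1, 5*-1=-5, 4*-1=-4 -> [0, -3, -1, -5, -4] (max |s|=5)
Stage 4 (CLIP -17 21): clip(0,-17,21)=0, clip(-3,-17,21)=-3, clip(-1,-17,21)=-1, clip(-5,-17,21)=-5, clip(-4,-17,21)=-4 -> [0, -3, -1, -5, -4] (max |s|=5)
Stage 5 (CLIP -9 1): clip(0,-9,1)=0, clip(-3,-9,1)=-3, clip(-1,-9,1)=-1, clip(-5,-9,1)=-5, clip(-4,-9,1)=-4 -> [0, -3, -1, -5, -4] (max |s|=5)
Stage 6 (CLIP -2 9): clip(0,-2,9)=0, clip(-3,-2,9)=-2, clip(-1,-2,9)=-1, clip(-5,-2,9)=-2, clip(-4,-2,9)=-2 -> [0, -2, -1, -2, -2] (max |s|=2)
Overall max amplitude: 5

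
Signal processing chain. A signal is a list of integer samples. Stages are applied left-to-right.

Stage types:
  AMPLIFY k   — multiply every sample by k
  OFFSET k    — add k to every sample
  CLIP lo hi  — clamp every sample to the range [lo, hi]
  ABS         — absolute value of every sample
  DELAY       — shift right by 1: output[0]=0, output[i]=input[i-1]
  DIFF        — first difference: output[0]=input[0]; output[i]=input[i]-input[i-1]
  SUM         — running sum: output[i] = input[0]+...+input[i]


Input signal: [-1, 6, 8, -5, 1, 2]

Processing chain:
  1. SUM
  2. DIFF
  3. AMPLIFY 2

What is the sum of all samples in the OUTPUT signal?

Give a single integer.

Input: [-1, 6, 8, -5, 1, 2]
Stage 1 (SUM): sum[0..0]=-1, sum[0..1]=5, sum[0..2]=13, sum[0..3]=8, sum[0..4]=9, sum[0..5]=11 -> [-1, 5, 13, 8, 9, 11]
Stage 2 (DIFF): s[0]=-1, 5--1=6, 13-5=8, 8-13=-5, 9-8=1, 11-9=2 -> [-1, 6, 8, -5, 1, 2]
Stage 3 (AMPLIFY 2): -1*2=-2, 6*2=12, 8*2=16, -5*2=-10, 1*2=2, 2*2=4 -> [-2, 12, 16, -10, 2, 4]
Output sum: 22

Answer: 22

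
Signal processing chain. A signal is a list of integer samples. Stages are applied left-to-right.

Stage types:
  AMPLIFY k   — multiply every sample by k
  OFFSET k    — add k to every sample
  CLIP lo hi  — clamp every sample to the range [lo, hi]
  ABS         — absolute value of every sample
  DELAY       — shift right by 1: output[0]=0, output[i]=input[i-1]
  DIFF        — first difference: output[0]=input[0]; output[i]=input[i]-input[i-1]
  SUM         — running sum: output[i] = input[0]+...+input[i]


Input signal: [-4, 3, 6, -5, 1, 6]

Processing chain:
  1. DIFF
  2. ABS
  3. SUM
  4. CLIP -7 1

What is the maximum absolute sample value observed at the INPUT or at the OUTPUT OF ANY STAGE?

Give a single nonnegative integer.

Input: [-4, 3, 6, -5, 1, 6] (max |s|=6)
Stage 1 (DIFF): s[0]=-4, 3--4=7, 6-3=3, -5-6=-11, 1--5=6, 6-1=5 -> [-4, 7, 3, -11, 6, 5] (max |s|=11)
Stage 2 (ABS): |-4|=4, |7|=7, |3|=3, |-11|=11, |6|=6, |5|=5 -> [4, 7, 3, 11, 6, 5] (max |s|=11)
Stage 3 (SUM): sum[0..0]=4, sum[0..1]=11, sum[0..2]=14, sum[0..3]=25, sum[0..4]=31, sum[0..5]=36 -> [4, 11, 14, 25, 31, 36] (max |s|=36)
Stage 4 (CLIP -7 1): clip(4,-7,1)=1, clip(11,-7,1)=1, clip(14,-7,1)=1, clip(25,-7,1)=1, clip(31,-7,1)=1, clip(36,-7,1)=1 -> [1, 1, 1, 1, 1, 1] (max |s|=1)
Overall max amplitude: 36

Answer: 36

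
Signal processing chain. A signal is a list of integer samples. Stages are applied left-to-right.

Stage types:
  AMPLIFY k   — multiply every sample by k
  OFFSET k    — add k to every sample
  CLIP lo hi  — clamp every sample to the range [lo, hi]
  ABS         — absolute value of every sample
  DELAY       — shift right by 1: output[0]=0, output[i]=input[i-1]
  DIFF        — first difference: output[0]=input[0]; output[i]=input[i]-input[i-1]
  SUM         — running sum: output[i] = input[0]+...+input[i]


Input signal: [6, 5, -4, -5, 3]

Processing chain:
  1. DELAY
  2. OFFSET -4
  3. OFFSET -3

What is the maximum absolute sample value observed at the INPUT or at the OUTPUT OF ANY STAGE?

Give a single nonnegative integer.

Input: [6, 5, -4, -5, 3] (max |s|=6)
Stage 1 (DELAY): [0, 6, 5, -4, -5] = [0, 6, 5, -4, -5] -> [0, 6, 5, -4, -5] (max |s|=6)
Stage 2 (OFFSET -4): 0+-4=-4, 6+-4=2, 5+-4=1, -4+-4=-8, -5+-4=-9 -> [-4, 2, 1, -8, -9] (max |s|=9)
Stage 3 (OFFSET -3): -4+-3=-7, 2+-3=-1, 1+-3=-2, -8+-3=-11, -9+-3=-12 -> [-7, -1, -2, -11, -12] (max |s|=12)
Overall max amplitude: 12

Answer: 12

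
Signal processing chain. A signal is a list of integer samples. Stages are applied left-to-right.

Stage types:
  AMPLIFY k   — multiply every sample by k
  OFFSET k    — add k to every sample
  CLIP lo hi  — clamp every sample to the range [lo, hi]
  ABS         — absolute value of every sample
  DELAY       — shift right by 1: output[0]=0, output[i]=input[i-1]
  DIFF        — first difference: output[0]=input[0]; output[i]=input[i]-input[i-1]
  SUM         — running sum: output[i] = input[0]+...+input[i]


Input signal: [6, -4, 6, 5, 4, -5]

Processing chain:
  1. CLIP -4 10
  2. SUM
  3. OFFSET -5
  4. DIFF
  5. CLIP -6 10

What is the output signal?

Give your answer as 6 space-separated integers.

Answer: 1 -4 6 5 4 -4

Derivation:
Input: [6, -4, 6, 5, 4, -5]
Stage 1 (CLIP -4 10): clip(6,-4,10)=6, clip(-4,-4,10)=-4, clip(6,-4,10)=6, clip(5,-4,10)=5, clip(4,-4,10)=4, clip(-5,-4,10)=-4 -> [6, -4, 6, 5, 4, -4]
Stage 2 (SUM): sum[0..0]=6, sum[0..1]=2, sum[0..2]=8, sum[0..3]=13, sum[0..4]=17, sum[0..5]=13 -> [6, 2, 8, 13, 17, 13]
Stage 3 (OFFSET -5): 6+-5=1, 2+-5=-3, 8+-5=3, 13+-5=8, 17+-5=12, 13+-5=8 -> [1, -3, 3, 8, 12, 8]
Stage 4 (DIFF): s[0]=1, -3-1=-4, 3--3=6, 8-3=5, 12-8=4, 8-12=-4 -> [1, -4, 6, 5, 4, -4]
Stage 5 (CLIP -6 10): clip(1,-6,10)=1, clip(-4,-6,10)=-4, clip(6,-6,10)=6, clip(5,-6,10)=5, clip(4,-6,10)=4, clip(-4,-6,10)=-4 -> [1, -4, 6, 5, 4, -4]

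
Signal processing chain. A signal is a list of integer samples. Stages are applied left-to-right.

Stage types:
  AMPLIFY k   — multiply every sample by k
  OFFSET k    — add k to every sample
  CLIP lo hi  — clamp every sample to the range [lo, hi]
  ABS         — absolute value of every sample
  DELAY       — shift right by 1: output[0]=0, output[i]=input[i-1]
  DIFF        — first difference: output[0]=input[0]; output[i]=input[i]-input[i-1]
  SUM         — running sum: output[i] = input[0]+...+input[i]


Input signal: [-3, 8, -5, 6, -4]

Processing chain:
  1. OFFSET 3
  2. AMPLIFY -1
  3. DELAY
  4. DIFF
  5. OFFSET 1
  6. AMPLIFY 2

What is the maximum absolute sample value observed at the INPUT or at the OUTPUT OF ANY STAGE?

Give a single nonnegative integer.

Answer: 28

Derivation:
Input: [-3, 8, -5, 6, -4] (max |s|=8)
Stage 1 (OFFSET 3): -3+3=0, 8+3=11, -5+3=-2, 6+3=9, -4+3=-1 -> [0, 11, -2, 9, -1] (max |s|=11)
Stage 2 (AMPLIFY -1): 0*-1=0, 11*-1=-11, -2*-1=2, 9*-1=-9, -1*-1=1 -> [0, -11, 2, -9, 1] (max |s|=11)
Stage 3 (DELAY): [0, 0, -11, 2, -9] = [0, 0, -11, 2, -9] -> [0, 0, -11, 2, -9] (max |s|=11)
Stage 4 (DIFF): s[0]=0, 0-0=0, -11-0=-11, 2--11=13, -9-2=-11 -> [0, 0, -11, 13, -11] (max |s|=13)
Stage 5 (OFFSET 1): 0+1=1, 0+1=1, -11+1=-10, 13+1=14, -11+1=-10 -> [1, 1, -10, 14, -10] (max |s|=14)
Stage 6 (AMPLIFY 2): 1*2=2, 1*2=2, -10*2=-20, 14*2=28, -10*2=-20 -> [2, 2, -20, 28, -20] (max |s|=28)
Overall max amplitude: 28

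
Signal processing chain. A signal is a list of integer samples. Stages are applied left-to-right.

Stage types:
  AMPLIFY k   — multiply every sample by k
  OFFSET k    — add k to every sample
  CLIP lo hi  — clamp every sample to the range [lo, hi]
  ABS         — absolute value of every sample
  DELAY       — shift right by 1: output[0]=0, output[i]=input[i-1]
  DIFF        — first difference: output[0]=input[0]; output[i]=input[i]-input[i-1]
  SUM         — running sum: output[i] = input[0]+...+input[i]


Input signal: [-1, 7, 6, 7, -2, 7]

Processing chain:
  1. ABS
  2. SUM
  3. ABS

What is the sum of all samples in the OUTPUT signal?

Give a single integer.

Input: [-1, 7, 6, 7, -2, 7]
Stage 1 (ABS): |-1|=1, |7|=7, |6|=6, |7|=7, |-2|=2, |7|=7 -> [1, 7, 6, 7, 2, 7]
Stage 2 (SUM): sum[0..0]=1, sum[0..1]=8, sum[0..2]=14, sum[0..3]=21, sum[0..4]=23, sum[0..5]=30 -> [1, 8, 14, 21, 23, 30]
Stage 3 (ABS): |1|=1, |8|=8, |14|=14, |21|=21, |23|=23, |30|=30 -> [1, 8, 14, 21, 23, 30]
Output sum: 97

Answer: 97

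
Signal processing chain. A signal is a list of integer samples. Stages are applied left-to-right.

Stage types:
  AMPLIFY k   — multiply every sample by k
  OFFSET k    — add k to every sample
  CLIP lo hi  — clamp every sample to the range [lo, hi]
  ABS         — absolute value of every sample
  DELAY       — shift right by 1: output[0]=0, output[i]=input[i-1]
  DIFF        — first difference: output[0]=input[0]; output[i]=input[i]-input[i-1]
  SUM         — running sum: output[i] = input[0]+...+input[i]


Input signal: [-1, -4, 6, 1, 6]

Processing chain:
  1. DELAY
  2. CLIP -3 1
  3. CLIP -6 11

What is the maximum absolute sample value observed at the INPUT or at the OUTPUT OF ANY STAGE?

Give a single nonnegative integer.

Input: [-1, -4, 6, 1, 6] (max |s|=6)
Stage 1 (DELAY): [0, -1, -4, 6, 1] = [0, -1, -4, 6, 1] -> [0, -1, -4, 6, 1] (max |s|=6)
Stage 2 (CLIP -3 1): clip(0,-3,1)=0, clip(-1,-3,1)=-1, clip(-4,-3,1)=-3, clip(6,-3,1)=1, clip(1,-3,1)=1 -> [0, -1, -3, 1, 1] (max |s|=3)
Stage 3 (CLIP -6 11): clip(0,-6,11)=0, clip(-1,-6,11)=-1, clip(-3,-6,11)=-3, clip(1,-6,11)=1, clip(1,-6,11)=1 -> [0, -1, -3, 1, 1] (max |s|=3)
Overall max amplitude: 6

Answer: 6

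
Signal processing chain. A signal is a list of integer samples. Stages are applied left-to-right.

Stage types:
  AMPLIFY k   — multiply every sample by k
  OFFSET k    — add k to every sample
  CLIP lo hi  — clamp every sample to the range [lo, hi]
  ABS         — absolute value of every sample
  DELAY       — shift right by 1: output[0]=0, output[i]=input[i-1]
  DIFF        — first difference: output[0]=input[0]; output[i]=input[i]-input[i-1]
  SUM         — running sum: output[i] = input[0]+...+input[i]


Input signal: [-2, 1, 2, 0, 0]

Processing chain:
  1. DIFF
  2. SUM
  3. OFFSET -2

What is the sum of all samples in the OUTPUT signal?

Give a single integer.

Input: [-2, 1, 2, 0, 0]
Stage 1 (DIFF): s[0]=-2, 1--2=3, 2-1=1, 0-2=-2, 0-0=0 -> [-2, 3, 1, -2, 0]
Stage 2 (SUM): sum[0..0]=-2, sum[0..1]=1, sum[0..2]=2, sum[0..3]=0, sum[0..4]=0 -> [-2, 1, 2, 0, 0]
Stage 3 (OFFSET -2): -2+-2=-4, 1+-2=-1, 2+-2=0, 0+-2=-2, 0+-2=-2 -> [-4, -1, 0, -2, -2]
Output sum: -9

Answer: -9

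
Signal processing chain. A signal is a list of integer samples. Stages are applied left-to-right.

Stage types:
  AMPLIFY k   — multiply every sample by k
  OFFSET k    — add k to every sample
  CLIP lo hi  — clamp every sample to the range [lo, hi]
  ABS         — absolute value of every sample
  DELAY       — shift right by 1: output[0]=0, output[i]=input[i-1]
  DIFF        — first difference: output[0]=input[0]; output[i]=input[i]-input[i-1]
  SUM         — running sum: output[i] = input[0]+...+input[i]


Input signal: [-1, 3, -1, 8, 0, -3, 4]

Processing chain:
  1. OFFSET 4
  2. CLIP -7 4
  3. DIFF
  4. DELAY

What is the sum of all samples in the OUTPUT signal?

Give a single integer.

Input: [-1, 3, -1, 8, 0, -3, 4]
Stage 1 (OFFSET 4): -1+4=3, 3+4=7, -1+4=3, 8+4=12, 0+4=4, -3+4=1, 4+4=8 -> [3, 7, 3, 12, 4, 1, 8]
Stage 2 (CLIP -7 4): clip(3,-7,4)=3, clip(7,-7,4)=4, clip(3,-7,4)=3, clip(12,-7,4)=4, clip(4,-7,4)=4, clip(1,-7,4)=1, clip(8,-7,4)=4 -> [3, 4, 3, 4, 4, 1, 4]
Stage 3 (DIFF): s[0]=3, 4-3=1, 3-4=-1, 4-3=1, 4-4=0, 1-4=-3, 4-1=3 -> [3, 1, -1, 1, 0, -3, 3]
Stage 4 (DELAY): [0, 3, 1, -1, 1, 0, -3] = [0, 3, 1, -1, 1, 0, -3] -> [0, 3, 1, -1, 1, 0, -3]
Output sum: 1

Answer: 1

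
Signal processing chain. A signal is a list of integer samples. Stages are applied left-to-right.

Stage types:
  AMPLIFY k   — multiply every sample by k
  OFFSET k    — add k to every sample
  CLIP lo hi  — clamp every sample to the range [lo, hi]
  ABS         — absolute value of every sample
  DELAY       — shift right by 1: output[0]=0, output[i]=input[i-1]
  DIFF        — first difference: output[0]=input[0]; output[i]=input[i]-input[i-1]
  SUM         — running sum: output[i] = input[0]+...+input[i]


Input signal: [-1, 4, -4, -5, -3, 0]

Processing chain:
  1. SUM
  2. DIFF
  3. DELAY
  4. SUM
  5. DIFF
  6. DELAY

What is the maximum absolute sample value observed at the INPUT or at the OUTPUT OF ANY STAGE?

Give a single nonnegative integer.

Answer: 9

Derivation:
Input: [-1, 4, -4, -5, -3, 0] (max |s|=5)
Stage 1 (SUM): sum[0..0]=-1, sum[0..1]=3, sum[0..2]=-1, sum[0..3]=-6, sum[0..4]=-9, sum[0..5]=-9 -> [-1, 3, -1, -6, -9, -9] (max |s|=9)
Stage 2 (DIFF): s[0]=-1, 3--1=4, -1-3=-4, -6--1=-5, -9--6=-3, -9--9=0 -> [-1, 4, -4, -5, -3, 0] (max |s|=5)
Stage 3 (DELAY): [0, -1, 4, -4, -5, -3] = [0, -1, 4, -4, -5, -3] -> [0, -1, 4, -4, -5, -3] (max |s|=5)
Stage 4 (SUM): sum[0..0]=0, sum[0..1]=-1, sum[0..2]=3, sum[0..3]=-1, sum[0..4]=-6, sum[0..5]=-9 -> [0, -1, 3, -1, -6, -9] (max |s|=9)
Stage 5 (DIFF): s[0]=0, -1-0=-1, 3--1=4, -1-3=-4, -6--1=-5, -9--6=-3 -> [0, -1, 4, -4, -5, -3] (max |s|=5)
Stage 6 (DELAY): [0, 0, -1, 4, -4, -5] = [0, 0, -1, 4, -4, -5] -> [0, 0, -1, 4, -4, -5] (max |s|=5)
Overall max amplitude: 9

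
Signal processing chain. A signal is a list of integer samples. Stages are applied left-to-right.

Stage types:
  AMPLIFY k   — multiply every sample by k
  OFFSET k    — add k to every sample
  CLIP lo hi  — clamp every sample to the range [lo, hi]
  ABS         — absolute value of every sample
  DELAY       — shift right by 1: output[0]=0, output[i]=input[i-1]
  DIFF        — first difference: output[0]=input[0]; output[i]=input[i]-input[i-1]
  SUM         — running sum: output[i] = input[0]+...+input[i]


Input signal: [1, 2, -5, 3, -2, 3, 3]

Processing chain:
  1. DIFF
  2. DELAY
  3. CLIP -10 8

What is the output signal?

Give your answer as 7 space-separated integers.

Answer: 0 1 1 -7 8 -5 5

Derivation:
Input: [1, 2, -5, 3, -2, 3, 3]
Stage 1 (DIFF): s[0]=1, 2-1=1, -5-2=-7, 3--5=8, -2-3=-5, 3--2=5, 3-3=0 -> [1, 1, -7, 8, -5, 5, 0]
Stage 2 (DELAY): [0, 1, 1, -7, 8, -5, 5] = [0, 1, 1, -7, 8, -5, 5] -> [0, 1, 1, -7, 8, -5, 5]
Stage 3 (CLIP -10 8): clip(0,-10,8)=0, clip(1,-10,8)=1, clip(1,-10,8)=1, clip(-7,-10,8)=-7, clip(8,-10,8)=8, clip(-5,-10,8)=-5, clip(5,-10,8)=5 -> [0, 1, 1, -7, 8, -5, 5]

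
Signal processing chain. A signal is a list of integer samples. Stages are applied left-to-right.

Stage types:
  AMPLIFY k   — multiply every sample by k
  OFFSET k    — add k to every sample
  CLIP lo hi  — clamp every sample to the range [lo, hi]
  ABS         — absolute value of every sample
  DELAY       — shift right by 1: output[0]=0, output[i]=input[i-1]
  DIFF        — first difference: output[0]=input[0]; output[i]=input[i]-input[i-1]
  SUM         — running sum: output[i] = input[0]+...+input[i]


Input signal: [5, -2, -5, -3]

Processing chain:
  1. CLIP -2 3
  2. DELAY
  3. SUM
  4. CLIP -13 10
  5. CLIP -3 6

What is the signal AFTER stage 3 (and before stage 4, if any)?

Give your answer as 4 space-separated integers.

Answer: 0 3 1 -1

Derivation:
Input: [5, -2, -5, -3]
Stage 1 (CLIP -2 3): clip(5,-2,3)=3, clip(-2,-2,3)=-2, clip(-5,-2,3)=-2, clip(-3,-2,3)=-2 -> [3, -2, -2, -2]
Stage 2 (DELAY): [0, 3, -2, -2] = [0, 3, -2, -2] -> [0, 3, -2, -2]
Stage 3 (SUM): sum[0..0]=0, sum[0..1]=3, sum[0..2]=1, sum[0..3]=-1 -> [0, 3, 1, -1]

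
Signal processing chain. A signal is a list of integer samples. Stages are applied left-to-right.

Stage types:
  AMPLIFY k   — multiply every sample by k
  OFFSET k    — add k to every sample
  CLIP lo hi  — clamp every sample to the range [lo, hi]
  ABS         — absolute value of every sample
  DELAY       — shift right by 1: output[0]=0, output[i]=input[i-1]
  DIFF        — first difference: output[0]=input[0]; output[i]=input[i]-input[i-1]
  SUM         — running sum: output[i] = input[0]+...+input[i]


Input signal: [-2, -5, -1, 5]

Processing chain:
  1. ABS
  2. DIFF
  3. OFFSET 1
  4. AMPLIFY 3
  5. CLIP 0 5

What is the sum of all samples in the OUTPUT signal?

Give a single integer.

Input: [-2, -5, -1, 5]
Stage 1 (ABS): |-2|=2, |-5|=5, |-1|=1, |5|=5 -> [2, 5, 1, 5]
Stage 2 (DIFF): s[0]=2, 5-2=3, 1-5=-4, 5-1=4 -> [2, 3, -4, 4]
Stage 3 (OFFSET 1): 2+1=3, 3+1=4, -4+1=-3, 4+1=5 -> [3, 4, -3, 5]
Stage 4 (AMPLIFY 3): 3*3=9, 4*3=12, -3*3=-9, 5*3=15 -> [9, 12, -9, 15]
Stage 5 (CLIP 0 5): clip(9,0,5)=5, clip(12,0,5)=5, clip(-9,0,5)=0, clip(15,0,5)=5 -> [5, 5, 0, 5]
Output sum: 15

Answer: 15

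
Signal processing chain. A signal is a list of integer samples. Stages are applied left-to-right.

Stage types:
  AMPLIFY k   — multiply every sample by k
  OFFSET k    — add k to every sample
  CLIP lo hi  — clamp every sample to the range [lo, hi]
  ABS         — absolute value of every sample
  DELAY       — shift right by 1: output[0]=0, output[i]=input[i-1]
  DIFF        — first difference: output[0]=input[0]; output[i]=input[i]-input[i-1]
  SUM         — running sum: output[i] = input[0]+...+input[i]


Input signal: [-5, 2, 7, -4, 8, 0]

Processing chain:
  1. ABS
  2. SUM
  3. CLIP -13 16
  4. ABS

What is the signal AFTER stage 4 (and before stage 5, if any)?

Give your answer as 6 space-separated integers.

Input: [-5, 2, 7, -4, 8, 0]
Stage 1 (ABS): |-5|=5, |2|=2, |7|=7, |-4|=4, |8|=8, |0|=0 -> [5, 2, 7, 4, 8, 0]
Stage 2 (SUM): sum[0..0]=5, sum[0..1]=7, sum[0..2]=14, sum[0..3]=18, sum[0..4]=26, sum[0..5]=26 -> [5, 7, 14, 18, 26, 26]
Stage 3 (CLIP -13 16): clip(5,-13,16)=5, clip(7,-13,16)=7, clip(14,-13,16)=14, clip(18,-13,16)=16, clip(26,-13,16)=16, clip(26,-13,16)=16 -> [5, 7, 14, 16, 16, 16]
Stage 4 (ABS): |5|=5, |7|=7, |14|=14, |16|=16, |16|=16, |16|=16 -> [5, 7, 14, 16, 16, 16]

Answer: 5 7 14 16 16 16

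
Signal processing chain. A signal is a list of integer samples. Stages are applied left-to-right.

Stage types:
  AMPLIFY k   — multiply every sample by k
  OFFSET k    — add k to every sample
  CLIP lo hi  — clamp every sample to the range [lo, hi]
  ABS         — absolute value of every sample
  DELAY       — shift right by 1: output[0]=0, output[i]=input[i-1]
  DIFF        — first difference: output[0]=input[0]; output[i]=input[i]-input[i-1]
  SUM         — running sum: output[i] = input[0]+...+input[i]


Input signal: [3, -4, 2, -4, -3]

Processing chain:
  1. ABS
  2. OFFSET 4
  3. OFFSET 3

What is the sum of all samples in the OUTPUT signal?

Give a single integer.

Answer: 51

Derivation:
Input: [3, -4, 2, -4, -3]
Stage 1 (ABS): |3|=3, |-4|=4, |2|=2, |-4|=4, |-3|=3 -> [3, 4, 2, 4, 3]
Stage 2 (OFFSET 4): 3+4=7, 4+4=8, 2+4=6, 4+4=8, 3+4=7 -> [7, 8, 6, 8, 7]
Stage 3 (OFFSET 3): 7+3=10, 8+3=11, 6+3=9, 8+3=11, 7+3=10 -> [10, 11, 9, 11, 10]
Output sum: 51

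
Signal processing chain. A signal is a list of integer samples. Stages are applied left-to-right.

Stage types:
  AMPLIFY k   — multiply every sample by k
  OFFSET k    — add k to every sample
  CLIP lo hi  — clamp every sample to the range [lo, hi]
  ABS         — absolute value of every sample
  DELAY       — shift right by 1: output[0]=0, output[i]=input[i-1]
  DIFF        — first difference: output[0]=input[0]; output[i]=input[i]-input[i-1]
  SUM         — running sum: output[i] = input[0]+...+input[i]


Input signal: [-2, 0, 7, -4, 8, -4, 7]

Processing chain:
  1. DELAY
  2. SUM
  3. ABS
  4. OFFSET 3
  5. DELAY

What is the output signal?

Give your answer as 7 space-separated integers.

Input: [-2, 0, 7, -4, 8, -4, 7]
Stage 1 (DELAY): [0, -2, 0, 7, -4, 8, -4] = [0, -2, 0, 7, -4, 8, -4] -> [0, -2, 0, 7, -4, 8, -4]
Stage 2 (SUM): sum[0..0]=0, sum[0..1]=-2, sum[0..2]=-2, sum[0..3]=5, sum[0..4]=1, sum[0..5]=9, sum[0..6]=5 -> [0, -2, -2, 5, 1, 9, 5]
Stage 3 (ABS): |0|=0, |-2|=2, |-2|=2, |5|=5, |1|=1, |9|=9, |5|=5 -> [0, 2, 2, 5, 1, 9, 5]
Stage 4 (OFFSET 3): 0+3=3, 2+3=5, 2+3=5, 5+3=8, 1+3=4, 9+3=12, 5+3=8 -> [3, 5, 5, 8, 4, 12, 8]
Stage 5 (DELAY): [0, 3, 5, 5, 8, 4, 12] = [0, 3, 5, 5, 8, 4, 12] -> [0, 3, 5, 5, 8, 4, 12]

Answer: 0 3 5 5 8 4 12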